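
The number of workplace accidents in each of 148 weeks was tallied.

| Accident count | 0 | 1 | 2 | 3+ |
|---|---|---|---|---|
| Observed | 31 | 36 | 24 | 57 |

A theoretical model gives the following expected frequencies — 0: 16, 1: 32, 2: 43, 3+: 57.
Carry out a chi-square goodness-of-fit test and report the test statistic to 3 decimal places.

22.958

χ² = (31−16)²/16 + (36−32)²/32 + (24−43)²/43 + (57−57)²/57
   = 14.0625 + 0.5000 + 8.3953 + 0.0000
Sum = 22.958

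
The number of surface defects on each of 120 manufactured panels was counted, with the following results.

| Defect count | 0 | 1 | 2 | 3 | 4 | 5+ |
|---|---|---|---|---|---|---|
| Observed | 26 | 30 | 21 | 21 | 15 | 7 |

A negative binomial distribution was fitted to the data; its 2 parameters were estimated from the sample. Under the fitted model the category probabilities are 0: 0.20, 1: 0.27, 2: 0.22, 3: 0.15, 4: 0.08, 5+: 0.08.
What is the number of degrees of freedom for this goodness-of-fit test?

3

There are k = 6 categories and 2 parameters estimated from the data, so df = 6 − 1 − 2 = 3.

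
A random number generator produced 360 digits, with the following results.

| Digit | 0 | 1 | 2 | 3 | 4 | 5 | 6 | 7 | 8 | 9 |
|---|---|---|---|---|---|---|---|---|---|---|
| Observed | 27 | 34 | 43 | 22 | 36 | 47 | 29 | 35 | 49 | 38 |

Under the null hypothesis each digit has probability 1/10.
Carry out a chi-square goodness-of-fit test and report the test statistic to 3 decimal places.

Under H₀ each category has probability 1/10, so each expected count is 360/10 = 36.
0: (27 − 36)²/36 = 81/36 = 2.2500
1: (34 − 36)²/36 = 4/36 = 0.1111
2: (43 − 36)²/36 = 49/36 = 1.3611
3: (22 − 36)²/36 = 196/36 = 5.4444
4: (36 − 36)²/36 = 0/36 = 0.0000
5: (47 − 36)²/36 = 121/36 = 3.3611
6: (29 − 36)²/36 = 49/36 = 1.3611
7: (35 − 36)²/36 = 1/36 = 0.0278
8: (49 − 36)²/36 = 169/36 = 4.6944
9: (38 − 36)²/36 = 4/36 = 0.1111
Sum = 18.722

18.722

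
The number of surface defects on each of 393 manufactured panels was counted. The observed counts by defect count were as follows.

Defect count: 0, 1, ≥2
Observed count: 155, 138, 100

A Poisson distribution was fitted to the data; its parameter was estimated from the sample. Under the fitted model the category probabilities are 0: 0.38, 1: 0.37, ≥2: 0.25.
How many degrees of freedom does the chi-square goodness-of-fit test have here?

There are k = 3 categories and 1 parameter estimated from the data, so df = 3 − 1 − 1 = 1.

1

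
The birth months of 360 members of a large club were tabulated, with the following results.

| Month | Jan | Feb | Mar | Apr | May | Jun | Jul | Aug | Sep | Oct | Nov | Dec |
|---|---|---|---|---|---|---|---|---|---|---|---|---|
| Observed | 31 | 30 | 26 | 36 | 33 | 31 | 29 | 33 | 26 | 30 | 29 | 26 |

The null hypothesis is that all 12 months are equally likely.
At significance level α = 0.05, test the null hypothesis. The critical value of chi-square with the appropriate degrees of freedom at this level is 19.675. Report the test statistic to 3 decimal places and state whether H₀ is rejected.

3.533; do not reject

Expected count for each of the 12 categories: 360/12 = 30.
χ² = (31−30)²/30 + (30−30)²/30 + (26−30)²/30 + (36−30)²/30 + (33−30)²/30 + (31−30)²/30 + (29−30)²/30 + (33−30)²/30 + (26−30)²/30 + (30−30)²/30 + (29−30)²/30 + (26−30)²/30
   = 0.0333 + 0.0000 + 0.5333 + 1.2000 + 0.3000 + 0.0333 + 0.0333 + 0.3000 + 0.5333 + 0.0000 + 0.0333 + 0.5333
Sum = 3.533
df = 11. Since 3.533 < 19.675, we do not reject H₀.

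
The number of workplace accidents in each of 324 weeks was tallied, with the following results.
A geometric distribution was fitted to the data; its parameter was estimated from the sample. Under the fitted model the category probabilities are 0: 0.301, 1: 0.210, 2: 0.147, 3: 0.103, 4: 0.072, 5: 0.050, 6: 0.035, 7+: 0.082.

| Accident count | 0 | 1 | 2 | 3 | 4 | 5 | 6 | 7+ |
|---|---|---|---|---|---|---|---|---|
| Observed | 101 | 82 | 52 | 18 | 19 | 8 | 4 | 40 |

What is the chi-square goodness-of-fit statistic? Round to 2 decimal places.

Expected counts E_i = n·p_i: 324×0.301 = 97.524, 324×0.210 = 68.04, 324×0.147 = 47.628, 324×0.103 = 33.372, 324×0.072 = 23.328, 324×0.050 = 16.2, 324×0.035 = 11.34, 324×0.082 = 26.568.
0: (101 − 97.524)²/97.524 = 12.082576/97.524 = 0.124
1: (82 − 68.04)²/68.04 = 194.8816/68.04 = 2.864
2: (52 − 47.628)²/47.628 = 19.114384/47.628 = 0.401
3: (18 − 33.372)²/33.372 = 236.298384/33.372 = 7.081
4: (19 − 23.328)²/23.328 = 18.731584/23.328 = 0.803
5: (8 − 16.2)²/16.2 = 67.24/16.2 = 4.151
6: (4 − 11.34)²/11.34 = 53.8756/11.34 = 4.751
7+: (40 − 26.568)²/26.568 = 180.418624/26.568 = 6.791
Sum = 26.97

26.97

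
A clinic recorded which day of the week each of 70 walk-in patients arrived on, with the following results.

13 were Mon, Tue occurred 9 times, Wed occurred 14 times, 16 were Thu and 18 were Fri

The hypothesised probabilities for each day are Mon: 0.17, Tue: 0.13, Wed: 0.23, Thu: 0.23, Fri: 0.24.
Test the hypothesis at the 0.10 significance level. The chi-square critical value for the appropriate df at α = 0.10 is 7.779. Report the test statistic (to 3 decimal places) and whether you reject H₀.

Expected counts E_i = n·p_i: 70×0.17 = 11.9, 70×0.13 = 9.1, 70×0.23 = 16.1, 70×0.23 = 16.1, 70×0.24 = 16.8.
Mon: (13 − 11.9)²/11.9 = 1.21/11.9 = 0.1017
Tue: (9 − 9.1)²/9.1 = 0.01/9.1 = 0.0011
Wed: (14 − 16.1)²/16.1 = 4.41/16.1 = 0.2739
Thu: (16 − 16.1)²/16.1 = 0.01/16.1 = 0.0006
Fri: (18 − 16.8)²/16.8 = 1.44/16.8 = 0.0857
Sum = 0.463
df = 4. Since 0.463 < 7.779, we do not reject H₀.

0.463; do not reject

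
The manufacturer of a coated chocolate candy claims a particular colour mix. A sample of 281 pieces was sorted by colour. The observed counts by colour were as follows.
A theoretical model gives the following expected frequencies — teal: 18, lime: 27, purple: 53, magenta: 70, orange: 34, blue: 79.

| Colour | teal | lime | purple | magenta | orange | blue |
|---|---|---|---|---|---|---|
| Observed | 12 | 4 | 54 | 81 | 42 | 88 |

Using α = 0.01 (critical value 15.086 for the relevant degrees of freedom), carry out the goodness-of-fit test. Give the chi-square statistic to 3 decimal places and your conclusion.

26.248; reject

teal: (12 − 18)²/18 = 36/18 = 2.0000
lime: (4 − 27)²/27 = 529/27 = 19.5926
purple: (54 − 53)²/53 = 1/53 = 0.0189
magenta: (81 − 70)²/70 = 121/70 = 1.7286
orange: (42 − 34)²/34 = 64/34 = 1.8824
blue: (88 − 79)²/79 = 81/79 = 1.0253
Sum = 26.248
df = 5. Since 26.248 > 15.086, we reject H₀.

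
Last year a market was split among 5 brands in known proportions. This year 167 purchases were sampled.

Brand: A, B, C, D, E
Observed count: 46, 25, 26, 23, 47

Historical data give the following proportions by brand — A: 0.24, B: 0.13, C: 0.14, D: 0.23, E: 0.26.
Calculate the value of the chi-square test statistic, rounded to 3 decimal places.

Expected counts E_i = n·p_i: 167×0.24 = 40.08, 167×0.13 = 21.71, 167×0.14 = 23.38, 167×0.23 = 38.41, 167×0.26 = 43.42.
A: (46 − 40.08)²/40.08 = 35.0464/40.08 = 0.8744
B: (25 − 21.71)²/21.71 = 10.8241/21.71 = 0.4986
C: (26 − 23.38)²/23.38 = 6.8644/23.38 = 0.2936
D: (23 − 38.41)²/38.41 = 237.4681/38.41 = 6.1825
E: (47 − 43.42)²/43.42 = 12.8164/43.42 = 0.2952
Sum = 8.144

8.144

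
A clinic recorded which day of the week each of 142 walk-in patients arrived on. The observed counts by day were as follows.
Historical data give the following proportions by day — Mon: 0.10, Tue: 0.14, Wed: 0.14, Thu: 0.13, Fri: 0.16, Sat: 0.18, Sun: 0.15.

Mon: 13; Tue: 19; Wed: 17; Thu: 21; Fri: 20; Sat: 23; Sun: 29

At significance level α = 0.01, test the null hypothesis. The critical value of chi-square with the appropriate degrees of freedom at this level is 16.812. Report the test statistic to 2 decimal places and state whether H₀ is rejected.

4.27; do not reject

Expected counts E_i = n·p_i: 142×0.10 = 14.2, 142×0.14 = 19.88, 142×0.14 = 19.88, 142×0.13 = 18.46, 142×0.16 = 22.72, 142×0.18 = 25.56, 142×0.15 = 21.3.
χ² = (13−14.2)²/14.2 + (19−19.88)²/19.88 + (17−19.88)²/19.88 + (21−18.46)²/18.46 + (20−22.72)²/22.72 + (23−25.56)²/25.56 + (29−21.3)²/21.3
   = 0.101 + 0.039 + 0.417 + 0.349 + 0.326 + 0.256 + 2.784
Sum = 4.27
df = 6. Since 4.27 < 16.812, we do not reject H₀.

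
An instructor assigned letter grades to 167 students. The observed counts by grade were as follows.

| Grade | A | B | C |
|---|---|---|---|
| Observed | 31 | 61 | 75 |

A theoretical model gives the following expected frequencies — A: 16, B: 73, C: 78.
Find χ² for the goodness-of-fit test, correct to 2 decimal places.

A: (31 − 16)²/16 = 225/16 = 14.063
B: (61 − 73)²/73 = 144/73 = 1.973
C: (75 − 78)²/78 = 9/78 = 0.115
Sum = 16.15

16.15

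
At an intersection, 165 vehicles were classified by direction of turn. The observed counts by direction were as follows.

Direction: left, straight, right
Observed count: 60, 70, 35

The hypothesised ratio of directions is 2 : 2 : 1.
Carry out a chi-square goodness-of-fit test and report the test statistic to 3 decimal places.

Ratio total = 5. Expected counts: 165×2/5 = 66, 165×2/5 = 66, 165×1/5 = 33.
χ² = (60−66)²/66 + (70−66)²/66 + (35−33)²/33
   = 0.5455 + 0.2424 + 0.1212
Sum = 0.909

0.909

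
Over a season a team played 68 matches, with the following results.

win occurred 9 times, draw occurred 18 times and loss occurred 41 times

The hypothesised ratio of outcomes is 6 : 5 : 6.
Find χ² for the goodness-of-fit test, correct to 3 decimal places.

21.617

Ratio total = 17. Expected counts: 68×6/17 = 24, 68×5/17 = 20, 68×6/17 = 24.
cat         O        E   (O−E)²/E
win         9       24     9.3750
draw       18       20     0.2000
loss       41       24    12.0417
Sum = 21.617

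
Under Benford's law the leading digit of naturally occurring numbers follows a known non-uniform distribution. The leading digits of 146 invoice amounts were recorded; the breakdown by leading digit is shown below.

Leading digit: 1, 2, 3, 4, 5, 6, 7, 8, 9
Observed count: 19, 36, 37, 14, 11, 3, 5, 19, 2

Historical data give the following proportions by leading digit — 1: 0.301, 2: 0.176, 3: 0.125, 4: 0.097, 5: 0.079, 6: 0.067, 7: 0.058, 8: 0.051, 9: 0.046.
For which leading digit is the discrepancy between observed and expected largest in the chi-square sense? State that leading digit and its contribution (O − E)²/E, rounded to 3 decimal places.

3, 19.264

Expected counts E_i = n·p_i: 146×0.301 = 43.946, 146×0.176 = 25.696, 146×0.125 = 18.25, 146×0.097 = 14.162, 146×0.079 = 11.534, 146×0.067 = 9.782, 146×0.058 = 8.468, 146×0.051 = 7.446, 146×0.046 = 6.716.
1: (19 − 43.946)²/43.946 = 622.302916/43.946 = 14.1606
2: (36 − 25.696)²/25.696 = 106.172416/25.696 = 4.1319
3: (37 − 18.25)²/18.25 = 351.5625/18.25 = 19.2637
4: (14 − 14.162)²/14.162 = 0.026244/14.162 = 0.0019
5: (11 − 11.534)²/11.534 = 0.285156/11.534 = 0.0247
6: (3 − 9.782)²/9.782 = 45.995524/9.782 = 4.7021
7: (5 − 8.468)²/8.468 = 12.027024/8.468 = 1.4203
8: (19 − 7.446)²/7.446 = 133.494916/7.446 = 17.9284
9: (2 − 6.716)²/6.716 = 22.240656/6.716 = 3.3116
The largest term is for 3: 19.264.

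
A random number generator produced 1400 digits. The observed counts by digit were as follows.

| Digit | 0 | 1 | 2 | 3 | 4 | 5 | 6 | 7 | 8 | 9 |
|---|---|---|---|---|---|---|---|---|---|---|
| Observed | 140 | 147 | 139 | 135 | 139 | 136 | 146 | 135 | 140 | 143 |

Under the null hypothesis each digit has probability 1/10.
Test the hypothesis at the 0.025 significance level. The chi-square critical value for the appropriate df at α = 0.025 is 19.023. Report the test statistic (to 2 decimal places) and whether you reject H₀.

Under H₀ each category has probability 1/10, so each expected count is 1400/10 = 140.
cat         O        E   (O−E)²/E
0         140      140      0.000
1         147      140      0.350
2         139      140      0.007
3         135      140      0.179
4         139      140      0.007
5         136      140      0.114
6         146      140      0.257
7         135      140      0.179
8         140      140      0.000
9         143      140      0.064
Sum = 1.16
df = 9. Since 1.16 < 19.023, we do not reject H₀.

1.16; do not reject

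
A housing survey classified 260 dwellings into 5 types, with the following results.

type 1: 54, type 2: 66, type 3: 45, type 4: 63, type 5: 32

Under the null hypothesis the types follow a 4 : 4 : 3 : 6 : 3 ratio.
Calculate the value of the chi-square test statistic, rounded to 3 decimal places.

8.910

Ratio total = 20. Expected counts: 260×4/20 = 52, 260×4/20 = 52, 260×3/20 = 39, 260×6/20 = 78, 260×3/20 = 39.
χ² = (54−52)²/52 + (66−52)²/52 + (45−39)²/39 + (63−78)²/78 + (32−39)²/39
   = 0.0769 + 3.7692 + 0.9231 + 2.8846 + 1.2564
Sum = 8.910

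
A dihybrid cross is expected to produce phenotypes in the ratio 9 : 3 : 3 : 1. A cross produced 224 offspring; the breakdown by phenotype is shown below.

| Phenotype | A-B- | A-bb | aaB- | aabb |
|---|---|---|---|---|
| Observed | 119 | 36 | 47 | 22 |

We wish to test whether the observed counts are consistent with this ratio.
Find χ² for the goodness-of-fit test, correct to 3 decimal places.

6.413

Ratio total = 16. Expected counts: 224×9/16 = 126, 224×3/16 = 42, 224×3/16 = 42, 224×1/16 = 14.
χ² = (119−126)²/126 + (36−42)²/42 + (47−42)²/42 + (22−14)²/14
   = 0.3889 + 0.8571 + 0.5952 + 4.5714
Sum = 6.413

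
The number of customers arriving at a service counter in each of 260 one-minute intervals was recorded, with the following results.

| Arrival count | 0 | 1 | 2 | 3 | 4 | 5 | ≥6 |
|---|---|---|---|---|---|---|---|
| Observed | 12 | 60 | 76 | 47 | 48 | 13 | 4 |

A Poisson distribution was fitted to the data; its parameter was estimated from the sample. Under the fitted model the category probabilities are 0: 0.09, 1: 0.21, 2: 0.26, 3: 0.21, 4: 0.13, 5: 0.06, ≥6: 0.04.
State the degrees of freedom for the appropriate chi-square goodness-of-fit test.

There are k = 7 categories and 1 parameter estimated from the data, so df = 7 − 1 − 1 = 5.

5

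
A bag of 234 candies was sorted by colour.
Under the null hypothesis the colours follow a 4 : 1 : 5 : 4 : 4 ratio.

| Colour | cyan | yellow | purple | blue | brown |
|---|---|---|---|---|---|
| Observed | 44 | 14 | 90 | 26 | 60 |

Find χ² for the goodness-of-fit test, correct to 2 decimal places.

Ratio total = 18. Expected counts: 234×4/18 = 52, 234×1/18 = 13, 234×5/18 = 65, 234×4/18 = 52, 234×4/18 = 52.
cyan: (44 − 52)²/52 = 64/52 = 1.231
yellow: (14 − 13)²/13 = 1/13 = 0.077
purple: (90 − 65)²/65 = 625/65 = 9.615
blue: (26 − 52)²/52 = 676/52 = 13.000
brown: (60 − 52)²/52 = 64/52 = 1.231
Sum = 25.15

25.15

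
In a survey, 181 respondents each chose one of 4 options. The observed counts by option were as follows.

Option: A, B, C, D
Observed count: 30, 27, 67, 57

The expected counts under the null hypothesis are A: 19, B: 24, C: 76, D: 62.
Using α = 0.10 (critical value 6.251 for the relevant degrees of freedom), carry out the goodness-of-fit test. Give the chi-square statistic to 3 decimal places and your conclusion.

8.212; reject

χ² = (30−19)²/19 + (27−24)²/24 + (67−76)²/76 + (57−62)²/62
   = 6.3684 + 0.3750 + 1.0658 + 0.4032
Sum = 8.212
df = 3. Since 8.212 > 6.251, we reject H₀.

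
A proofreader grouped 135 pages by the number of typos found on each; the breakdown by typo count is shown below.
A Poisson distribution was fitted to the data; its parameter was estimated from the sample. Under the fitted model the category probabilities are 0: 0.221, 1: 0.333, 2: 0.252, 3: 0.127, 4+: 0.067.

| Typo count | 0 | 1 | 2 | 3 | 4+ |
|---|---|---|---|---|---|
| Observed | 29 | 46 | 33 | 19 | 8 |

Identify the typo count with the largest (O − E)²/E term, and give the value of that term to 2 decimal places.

3, 0.20

Expected counts E_i = n·p_i: 135×0.221 = 29.835, 135×0.333 = 44.955, 135×0.252 = 34.02, 135×0.127 = 17.145, 135×0.067 = 9.045.
χ² = (29−29.835)²/29.835 + (46−44.955)²/44.955 + (33−34.02)²/34.02 + (19−17.145)²/17.145 + (8−9.045)²/9.045
   = 0.023 + 0.024 + 0.031 + 0.201 + 0.121
The largest term is for 3: 0.20.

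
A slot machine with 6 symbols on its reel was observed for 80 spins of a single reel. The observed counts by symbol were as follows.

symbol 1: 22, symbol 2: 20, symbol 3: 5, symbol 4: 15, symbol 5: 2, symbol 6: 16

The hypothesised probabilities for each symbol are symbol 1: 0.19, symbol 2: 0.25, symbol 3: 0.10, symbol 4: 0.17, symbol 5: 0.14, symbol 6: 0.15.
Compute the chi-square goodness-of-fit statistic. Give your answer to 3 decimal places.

Expected counts E_i = n·p_i: 80×0.19 = 15.2, 80×0.25 = 20, 80×0.10 = 8, 80×0.17 = 13.6, 80×0.14 = 11.2, 80×0.15 = 12.
χ² = (22−15.2)²/15.2 + (20−20)²/20 + (5−8)²/8 + (15−13.6)²/13.6 + (2−11.2)²/11.2 + (16−12)²/12
   = 3.0421 + 0.0000 + 1.1250 + 0.1441 + 7.5571 + 1.3333
Sum = 13.202

13.202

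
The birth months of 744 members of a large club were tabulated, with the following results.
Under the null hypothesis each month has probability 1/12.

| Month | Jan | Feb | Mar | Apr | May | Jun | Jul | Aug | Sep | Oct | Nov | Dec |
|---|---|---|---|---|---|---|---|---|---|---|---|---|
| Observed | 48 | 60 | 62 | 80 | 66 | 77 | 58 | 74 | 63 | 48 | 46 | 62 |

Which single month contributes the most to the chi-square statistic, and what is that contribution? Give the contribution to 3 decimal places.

Under H₀ each category has probability 1/12, so each expected count is 744/12 = 62.
cat         O        E   (O−E)²/E
Jan        48       62     3.1613
Feb        60       62     0.0645
Mar        62       62     0.0000
Apr        80       62     5.2258
May        66       62     0.2581
Jun        77       62     3.6290
Jul        58       62     0.2581
Aug        74       62     2.3226
Sep        63       62     0.0161
Oct        48       62     3.1613
Nov        46       62     4.1290
Dec        62       62     0.0000
The largest term is for Apr: 5.226.

Apr, 5.226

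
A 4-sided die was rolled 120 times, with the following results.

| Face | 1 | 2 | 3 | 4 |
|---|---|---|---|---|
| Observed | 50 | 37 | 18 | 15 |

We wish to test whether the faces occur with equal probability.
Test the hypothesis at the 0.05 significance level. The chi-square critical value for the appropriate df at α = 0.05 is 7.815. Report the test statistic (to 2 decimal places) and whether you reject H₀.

27.27; reject

Under H₀ each category has probability 1/4, so each expected count is 120/4 = 30.
1: (50 − 30)²/30 = 400/30 = 13.333
2: (37 − 30)²/30 = 49/30 = 1.633
3: (18 − 30)²/30 = 144/30 = 4.800
4: (15 − 30)²/30 = 225/30 = 7.500
Sum = 27.27
df = 3. Since 27.27 > 7.815, we reject H₀.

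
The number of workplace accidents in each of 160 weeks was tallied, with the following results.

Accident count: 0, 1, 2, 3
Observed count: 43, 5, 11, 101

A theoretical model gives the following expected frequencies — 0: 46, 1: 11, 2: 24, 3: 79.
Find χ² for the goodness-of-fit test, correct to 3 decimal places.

0: (43 − 46)²/46 = 9/46 = 0.1957
1: (5 − 11)²/11 = 36/11 = 3.2727
2: (11 − 24)²/24 = 169/24 = 7.0417
3: (101 − 79)²/79 = 484/79 = 6.1266
Sum = 16.637

16.637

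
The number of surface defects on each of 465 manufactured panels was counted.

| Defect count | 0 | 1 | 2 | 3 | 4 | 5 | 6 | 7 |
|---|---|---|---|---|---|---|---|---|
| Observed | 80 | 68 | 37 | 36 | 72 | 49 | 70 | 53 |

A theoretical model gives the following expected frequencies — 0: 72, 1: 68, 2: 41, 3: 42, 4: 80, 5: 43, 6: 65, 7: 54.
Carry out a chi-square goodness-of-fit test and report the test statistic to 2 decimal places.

0: (80 − 72)²/72 = 64/72 = 0.889
1: (68 − 68)²/68 = 0/68 = 0.000
2: (37 − 41)²/41 = 16/41 = 0.390
3: (36 − 42)²/42 = 36/42 = 0.857
4: (72 − 80)²/80 = 64/80 = 0.800
5: (49 − 43)²/43 = 36/43 = 0.837
6: (70 − 65)²/65 = 25/65 = 0.385
7: (53 − 54)²/54 = 1/54 = 0.019
Sum = 4.18

4.18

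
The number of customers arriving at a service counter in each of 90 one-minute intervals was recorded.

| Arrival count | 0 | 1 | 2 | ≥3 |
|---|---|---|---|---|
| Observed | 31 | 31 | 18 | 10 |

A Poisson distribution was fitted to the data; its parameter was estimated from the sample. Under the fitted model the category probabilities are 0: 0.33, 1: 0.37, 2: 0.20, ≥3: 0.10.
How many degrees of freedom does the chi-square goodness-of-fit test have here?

There are k = 4 categories and 1 parameter estimated from the data, so df = 4 − 1 − 1 = 2.

2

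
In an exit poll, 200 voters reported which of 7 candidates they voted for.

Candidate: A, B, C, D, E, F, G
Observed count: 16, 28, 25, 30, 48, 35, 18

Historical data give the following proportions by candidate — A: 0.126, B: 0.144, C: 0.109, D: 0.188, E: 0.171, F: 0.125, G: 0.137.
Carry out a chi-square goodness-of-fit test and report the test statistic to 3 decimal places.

18.180

Expected counts E_i = n·p_i: 200×0.126 = 25.2, 200×0.144 = 28.8, 200×0.109 = 21.8, 200×0.188 = 37.6, 200×0.171 = 34.2, 200×0.125 = 25, 200×0.137 = 27.4.
cat         O        E   (O−E)²/E
A          16     25.2     3.3587
B          28     28.8     0.0222
C          25     21.8     0.4697
D          30     37.6     1.5362
E          48     34.2     5.5684
F          35       25     4.0000
G          18     27.4     3.2248
Sum = 18.180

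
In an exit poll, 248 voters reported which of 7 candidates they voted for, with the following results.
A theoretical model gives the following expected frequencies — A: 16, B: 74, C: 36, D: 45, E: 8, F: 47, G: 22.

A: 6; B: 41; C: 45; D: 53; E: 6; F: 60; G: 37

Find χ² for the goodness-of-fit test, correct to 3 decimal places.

38.961

A: (6 − 16)²/16 = 100/16 = 6.2500
B: (41 − 74)²/74 = 1089/74 = 14.7162
C: (45 − 36)²/36 = 81/36 = 2.2500
D: (53 − 45)²/45 = 64/45 = 1.4222
E: (6 − 8)²/8 = 4/8 = 0.5000
F: (60 − 47)²/47 = 169/47 = 3.5957
G: (37 − 22)²/22 = 225/22 = 10.2273
Sum = 38.961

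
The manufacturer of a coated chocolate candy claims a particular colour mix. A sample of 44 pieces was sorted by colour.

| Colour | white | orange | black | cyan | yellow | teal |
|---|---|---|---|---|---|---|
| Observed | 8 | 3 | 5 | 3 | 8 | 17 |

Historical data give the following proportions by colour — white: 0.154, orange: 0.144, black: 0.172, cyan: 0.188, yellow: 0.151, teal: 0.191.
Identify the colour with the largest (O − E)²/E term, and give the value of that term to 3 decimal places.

teal, 8.792

Expected counts E_i = n·p_i: 44×0.154 = 6.776, 44×0.144 = 6.336, 44×0.172 = 7.568, 44×0.188 = 8.272, 44×0.151 = 6.644, 44×0.191 = 8.404.
cat         O        E   (O−E)²/E
white       8    6.776     0.2211
orange      3    6.336     1.7565
black       5    7.568     0.8714
cyan        3    8.272     3.3600
yellow      8    6.644     0.2768
teal       17    8.404     8.7924
The largest term is for teal: 8.792.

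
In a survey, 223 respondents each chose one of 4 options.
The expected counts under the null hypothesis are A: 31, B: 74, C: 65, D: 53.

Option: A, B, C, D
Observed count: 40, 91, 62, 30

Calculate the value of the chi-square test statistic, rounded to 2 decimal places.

16.64

cat         O        E   (O−E)²/E
A          40       31      2.613
B          91       74      3.905
C          62       65      0.138
D          30       53      9.981
Sum = 16.64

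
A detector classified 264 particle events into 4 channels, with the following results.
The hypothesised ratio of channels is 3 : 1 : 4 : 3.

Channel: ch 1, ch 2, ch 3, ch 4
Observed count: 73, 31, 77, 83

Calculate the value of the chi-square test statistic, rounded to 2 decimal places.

Ratio total = 11. Expected counts: 264×3/11 = 72, 264×1/11 = 24, 264×4/11 = 96, 264×3/11 = 72.
ch 1: (73 − 72)²/72 = 1/72 = 0.014
ch 2: (31 − 24)²/24 = 49/24 = 2.042
ch 3: (77 − 96)²/96 = 361/96 = 3.760
ch 4: (83 − 72)²/72 = 121/72 = 1.681
Sum = 7.50

7.50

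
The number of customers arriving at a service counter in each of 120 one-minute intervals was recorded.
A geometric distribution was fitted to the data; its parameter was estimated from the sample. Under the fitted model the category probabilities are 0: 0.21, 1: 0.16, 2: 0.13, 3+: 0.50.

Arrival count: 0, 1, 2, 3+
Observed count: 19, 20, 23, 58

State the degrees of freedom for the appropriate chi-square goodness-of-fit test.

2

There are k = 4 categories and 1 parameter estimated from the data, so df = 4 − 1 − 1 = 2.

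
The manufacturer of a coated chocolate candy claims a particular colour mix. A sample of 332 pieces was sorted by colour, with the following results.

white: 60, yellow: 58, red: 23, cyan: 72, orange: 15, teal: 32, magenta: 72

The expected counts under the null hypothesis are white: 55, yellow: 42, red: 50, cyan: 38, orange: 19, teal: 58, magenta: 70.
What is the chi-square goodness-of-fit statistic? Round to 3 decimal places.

white: (60 − 55)²/55 = 25/55 = 0.4545
yellow: (58 − 42)²/42 = 256/42 = 6.0952
red: (23 − 50)²/50 = 729/50 = 14.5800
cyan: (72 − 38)²/38 = 1156/38 = 30.4211
orange: (15 − 19)²/19 = 16/19 = 0.8421
teal: (32 − 58)²/58 = 676/58 = 11.6552
magenta: (72 − 70)²/70 = 4/70 = 0.0571
Sum = 64.105

64.105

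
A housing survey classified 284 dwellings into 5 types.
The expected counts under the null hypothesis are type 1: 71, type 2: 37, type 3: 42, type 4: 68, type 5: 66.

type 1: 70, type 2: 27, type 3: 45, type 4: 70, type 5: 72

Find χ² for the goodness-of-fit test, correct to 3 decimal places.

3.535

cat         O        E   (O−E)²/E
type 1     70       71     0.0141
type 2     27       37     2.7027
type 3     45       42     0.2143
type 4     70       68     0.0588
type 5     72       66     0.5455
Sum = 3.535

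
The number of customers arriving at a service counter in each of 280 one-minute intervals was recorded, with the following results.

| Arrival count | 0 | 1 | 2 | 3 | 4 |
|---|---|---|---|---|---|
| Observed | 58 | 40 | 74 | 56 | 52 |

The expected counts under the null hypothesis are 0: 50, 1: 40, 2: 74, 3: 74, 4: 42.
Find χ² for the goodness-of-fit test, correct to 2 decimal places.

cat         O        E   (O−E)²/E
0          58       50      1.280
1          40       40      0.000
2          74       74      0.000
3          56       74      4.378
4          52       42      2.381
Sum = 8.04

8.04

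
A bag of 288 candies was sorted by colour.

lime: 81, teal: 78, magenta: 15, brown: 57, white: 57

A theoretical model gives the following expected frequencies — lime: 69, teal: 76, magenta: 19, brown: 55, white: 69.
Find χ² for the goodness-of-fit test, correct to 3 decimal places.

cat          O        E   (O−E)²/E
lime        81       69     2.0870
teal        78       76     0.0526
magenta     15       19     0.8421
brown       57       55     0.0727
white       57       69     2.0870
Sum = 5.141

5.141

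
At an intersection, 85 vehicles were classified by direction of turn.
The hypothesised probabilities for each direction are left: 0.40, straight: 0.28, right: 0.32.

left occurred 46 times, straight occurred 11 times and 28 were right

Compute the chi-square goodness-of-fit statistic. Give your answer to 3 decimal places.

11.143

Expected counts E_i = n·p_i: 85×0.40 = 34, 85×0.28 = 23.8, 85×0.32 = 27.2.
cat           O        E   (O−E)²/E
left         46       34     4.2353
straight     11     23.8     6.8840
right        28     27.2     0.0235
Sum = 11.143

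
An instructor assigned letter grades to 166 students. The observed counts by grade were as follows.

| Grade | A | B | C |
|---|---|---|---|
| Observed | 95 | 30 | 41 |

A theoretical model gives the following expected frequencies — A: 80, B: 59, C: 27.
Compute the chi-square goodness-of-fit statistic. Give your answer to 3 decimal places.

χ² = (95−80)²/80 + (30−59)²/59 + (41−27)²/27
   = 2.8125 + 14.2542 + 7.2593
Sum = 24.326

24.326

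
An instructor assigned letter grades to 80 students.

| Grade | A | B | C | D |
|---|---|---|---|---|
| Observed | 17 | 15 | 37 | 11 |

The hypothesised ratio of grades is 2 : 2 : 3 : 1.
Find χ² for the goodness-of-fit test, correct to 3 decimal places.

3.433

Ratio total = 8. Expected counts: 80×2/8 = 20, 80×2/8 = 20, 80×3/8 = 30, 80×1/8 = 10.
χ² = (17−20)²/20 + (15−20)²/20 + (37−30)²/30 + (11−10)²/10
   = 0.4500 + 1.2500 + 1.6333 + 0.1000
Sum = 3.433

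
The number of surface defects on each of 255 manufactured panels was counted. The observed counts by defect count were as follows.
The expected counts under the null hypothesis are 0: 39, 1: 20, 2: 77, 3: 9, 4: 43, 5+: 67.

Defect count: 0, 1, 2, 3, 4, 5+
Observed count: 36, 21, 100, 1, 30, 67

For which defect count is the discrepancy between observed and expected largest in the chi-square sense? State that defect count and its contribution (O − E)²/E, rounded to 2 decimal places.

0: (36 − 39)²/39 = 9/39 = 0.231
1: (21 − 20)²/20 = 1/20 = 0.050
2: (100 − 77)²/77 = 529/77 = 6.870
3: (1 − 9)²/9 = 64/9 = 7.111
4: (30 − 43)²/43 = 169/43 = 3.930
5+: (67 − 67)²/67 = 0/67 = 0.000
The largest term is for 3: 7.11.

3, 7.11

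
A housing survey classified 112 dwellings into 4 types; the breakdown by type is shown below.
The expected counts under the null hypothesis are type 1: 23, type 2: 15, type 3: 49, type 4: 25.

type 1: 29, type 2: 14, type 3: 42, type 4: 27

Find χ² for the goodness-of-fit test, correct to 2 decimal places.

χ² = (29−23)²/23 + (14−15)²/15 + (42−49)²/49 + (27−25)²/25
   = 1.565 + 0.067 + 1.000 + 0.160
Sum = 2.79

2.79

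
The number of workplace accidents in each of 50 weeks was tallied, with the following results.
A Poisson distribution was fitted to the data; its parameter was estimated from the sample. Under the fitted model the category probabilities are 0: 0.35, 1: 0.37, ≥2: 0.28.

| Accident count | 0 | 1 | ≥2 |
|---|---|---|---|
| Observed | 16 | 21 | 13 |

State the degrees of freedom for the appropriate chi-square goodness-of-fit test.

There are k = 3 categories and 1 parameter estimated from the data, so df = 3 − 1 − 1 = 1.

1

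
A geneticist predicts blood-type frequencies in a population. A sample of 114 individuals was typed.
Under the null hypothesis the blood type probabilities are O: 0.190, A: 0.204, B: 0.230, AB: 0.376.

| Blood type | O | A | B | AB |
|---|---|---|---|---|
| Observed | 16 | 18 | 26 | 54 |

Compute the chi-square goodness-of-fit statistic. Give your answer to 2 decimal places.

5.56

Expected counts E_i = n·p_i: 114×0.190 = 21.66, 114×0.204 = 23.256, 114×0.230 = 26.22, 114×0.376 = 42.864.
O: (16 − 21.66)²/21.66 = 32.0356/21.66 = 1.479
A: (18 − 23.256)²/23.256 = 27.625536/23.256 = 1.188
B: (26 − 26.22)²/26.22 = 0.0484/26.22 = 0.002
AB: (54 − 42.864)²/42.864 = 124.010496/42.864 = 2.893
Sum = 5.56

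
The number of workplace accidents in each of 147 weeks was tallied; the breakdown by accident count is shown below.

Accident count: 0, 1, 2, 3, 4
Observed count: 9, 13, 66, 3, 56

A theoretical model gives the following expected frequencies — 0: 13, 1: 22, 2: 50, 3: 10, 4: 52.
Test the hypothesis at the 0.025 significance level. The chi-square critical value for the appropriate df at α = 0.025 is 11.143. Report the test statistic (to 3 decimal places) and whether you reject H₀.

15.240; reject

cat         O        E   (O−E)²/E
0           9       13     1.2308
1          13       22     3.6818
2          66       50     5.1200
3           3       10     4.9000
4          56       52     0.3077
Sum = 15.240
df = 4. Since 15.240 > 11.143, we reject H₀.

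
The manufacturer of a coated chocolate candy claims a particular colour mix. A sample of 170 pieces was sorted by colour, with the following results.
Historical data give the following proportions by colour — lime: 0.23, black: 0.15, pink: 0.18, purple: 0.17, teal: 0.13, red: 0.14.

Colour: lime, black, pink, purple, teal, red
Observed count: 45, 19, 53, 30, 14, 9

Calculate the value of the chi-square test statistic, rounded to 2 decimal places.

Expected counts E_i = n·p_i: 170×0.23 = 39.1, 170×0.15 = 25.5, 170×0.18 = 30.6, 170×0.17 = 28.9, 170×0.13 = 22.1, 170×0.14 = 23.8.
χ² = (45−39.1)²/39.1 + (19−25.5)²/25.5 + (53−30.6)²/30.6 + (30−28.9)²/28.9 + (14−22.1)²/22.1 + (9−23.8)²/23.8
   = 0.890 + 1.657 + 16.397 + 0.042 + 2.969 + 9.203
Sum = 31.16

31.16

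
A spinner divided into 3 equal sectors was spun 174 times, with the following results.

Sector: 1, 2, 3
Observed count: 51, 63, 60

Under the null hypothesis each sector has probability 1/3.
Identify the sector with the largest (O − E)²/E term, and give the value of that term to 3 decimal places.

Expected count for each of the 3 categories: 174/3 = 58.
1: (51 − 58)²/58 = 49/58 = 0.8448
2: (63 − 58)²/58 = 25/58 = 0.4310
3: (60 − 58)²/58 = 4/58 = 0.0690
The largest term is for 1: 0.845.

1, 0.845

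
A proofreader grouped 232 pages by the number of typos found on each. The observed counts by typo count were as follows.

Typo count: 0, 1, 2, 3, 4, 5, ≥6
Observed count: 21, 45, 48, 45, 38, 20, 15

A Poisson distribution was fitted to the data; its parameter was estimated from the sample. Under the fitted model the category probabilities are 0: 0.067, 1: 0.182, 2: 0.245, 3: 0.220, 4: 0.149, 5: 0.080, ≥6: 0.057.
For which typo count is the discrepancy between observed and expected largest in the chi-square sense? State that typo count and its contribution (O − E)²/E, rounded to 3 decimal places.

Expected counts E_i = n·p_i: 232×0.067 = 15.544, 232×0.182 = 42.224, 232×0.245 = 56.84, 232×0.220 = 51.04, 232×0.149 = 34.568, 232×0.080 = 18.56, 232×0.057 = 13.224.
χ² = (21−15.544)²/15.544 + (45−42.224)²/42.224 + (48−56.84)²/56.84 + (45−51.04)²/51.04 + (38−34.568)²/34.568 + (20−18.56)²/18.56 + (15−13.224)²/13.224
   = 1.9151 + 0.1825 + 1.3748 + 0.7148 + 0.3407 + 0.1117 + 0.2385
The largest term is for 0: 1.915.

0, 1.915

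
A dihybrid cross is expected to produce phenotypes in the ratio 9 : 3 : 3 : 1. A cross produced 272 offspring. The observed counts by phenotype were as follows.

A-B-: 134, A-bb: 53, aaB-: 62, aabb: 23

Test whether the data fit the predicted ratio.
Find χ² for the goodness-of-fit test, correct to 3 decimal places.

Ratio total = 16. Expected counts: 272×9/16 = 153, 272×3/16 = 51, 272×3/16 = 51, 272×1/16 = 17.
χ² = (134−153)²/153 + (53−51)²/51 + (62−51)²/51 + (23−17)²/17
   = 2.3595 + 0.0784 + 2.3725 + 2.1176
Sum = 6.928

6.928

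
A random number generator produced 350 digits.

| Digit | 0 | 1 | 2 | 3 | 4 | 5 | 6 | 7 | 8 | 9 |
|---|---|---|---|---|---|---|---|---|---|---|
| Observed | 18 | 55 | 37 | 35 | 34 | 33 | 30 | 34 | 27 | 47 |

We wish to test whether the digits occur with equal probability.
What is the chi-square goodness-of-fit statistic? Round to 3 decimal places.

Expected count for each of the 10 categories: 350/10 = 35.
cat         O        E   (O−E)²/E
0          18       35     8.2571
1          55       35    11.4286
2          37       35     0.1143
3          35       35     0.0000
4          34       35     0.0286
5          33       35     0.1143
6          30       35     0.7143
7          34       35     0.0286
8          27       35     1.8286
9          47       35     4.1143
Sum = 26.629

26.629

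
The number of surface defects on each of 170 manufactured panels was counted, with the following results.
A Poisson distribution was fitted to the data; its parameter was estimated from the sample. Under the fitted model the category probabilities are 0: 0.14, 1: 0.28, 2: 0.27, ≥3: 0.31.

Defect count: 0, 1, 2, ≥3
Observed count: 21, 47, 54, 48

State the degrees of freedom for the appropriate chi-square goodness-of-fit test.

There are k = 4 categories and 1 parameter estimated from the data, so df = 4 − 1 − 1 = 2.

2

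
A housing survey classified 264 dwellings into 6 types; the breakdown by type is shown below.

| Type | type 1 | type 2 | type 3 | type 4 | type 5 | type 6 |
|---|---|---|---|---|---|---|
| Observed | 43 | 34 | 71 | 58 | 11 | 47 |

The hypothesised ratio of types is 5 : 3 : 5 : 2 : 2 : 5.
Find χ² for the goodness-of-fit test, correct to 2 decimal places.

Ratio total = 22. Expected counts: 264×5/22 = 60, 264×3/22 = 36, 264×5/22 = 60, 264×2/22 = 24, 264×2/22 = 24, 264×5/22 = 60.
χ² = (43−60)²/60 + (34−36)²/36 + (71−60)²/60 + (58−24)²/24 + (11−24)²/24 + (47−60)²/60
   = 4.817 + 0.111 + 2.017 + 48.167 + 7.042 + 2.817
Sum = 64.97

64.97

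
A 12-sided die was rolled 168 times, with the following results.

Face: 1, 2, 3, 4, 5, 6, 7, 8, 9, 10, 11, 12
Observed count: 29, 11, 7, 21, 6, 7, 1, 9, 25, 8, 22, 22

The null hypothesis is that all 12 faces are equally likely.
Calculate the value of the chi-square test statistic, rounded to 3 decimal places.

Under H₀ each category has probability 1/12, so each expected count is 168/12 = 14.
cat         O        E   (O−E)²/E
1          29       14    16.0714
2          11       14     0.6429
3           7       14     3.5000
4          21       14     3.5000
5           6       14     4.5714
6           7       14     3.5000
7           1       14    12.0714
8           9       14     1.7857
9          25       14     8.6429
10          8       14     2.5714
11         22       14     4.5714
12         22       14     4.5714
Sum = 66.000

66.000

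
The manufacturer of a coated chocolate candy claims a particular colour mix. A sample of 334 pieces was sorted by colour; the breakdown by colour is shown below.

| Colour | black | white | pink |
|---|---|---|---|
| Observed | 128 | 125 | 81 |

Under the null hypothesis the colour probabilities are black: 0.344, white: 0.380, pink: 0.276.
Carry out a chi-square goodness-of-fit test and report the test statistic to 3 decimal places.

2.880

Expected counts E_i = n·p_i: 334×0.344 = 114.896, 334×0.380 = 126.92, 334×0.276 = 92.184.
cat         O        E   (O−E)²/E
black     128  114.896     1.4945
white     125   126.92     0.0290
pink       81   92.184     1.3569
Sum = 2.880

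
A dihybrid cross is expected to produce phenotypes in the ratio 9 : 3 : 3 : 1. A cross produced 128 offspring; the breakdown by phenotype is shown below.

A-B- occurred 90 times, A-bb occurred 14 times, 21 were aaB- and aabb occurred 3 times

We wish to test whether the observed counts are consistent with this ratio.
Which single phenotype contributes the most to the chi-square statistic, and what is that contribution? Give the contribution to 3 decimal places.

A-B-, 4.500

Ratio total = 16. Expected counts: 128×9/16 = 72, 128×3/16 = 24, 128×3/16 = 24, 128×1/16 = 8.
χ² = (90−72)²/72 + (14−24)²/24 + (21−24)²/24 + (3−8)²/8
   = 4.5000 + 4.1667 + 0.3750 + 3.1250
The largest term is for A-B-: 4.500.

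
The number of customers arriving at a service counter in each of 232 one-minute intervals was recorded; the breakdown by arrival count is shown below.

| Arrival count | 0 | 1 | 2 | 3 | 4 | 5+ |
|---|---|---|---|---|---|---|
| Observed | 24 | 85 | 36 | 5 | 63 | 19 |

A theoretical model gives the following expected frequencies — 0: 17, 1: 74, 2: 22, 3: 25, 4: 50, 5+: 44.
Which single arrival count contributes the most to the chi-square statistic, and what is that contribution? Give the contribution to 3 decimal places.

0: (24 − 17)²/17 = 49/17 = 2.8824
1: (85 − 74)²/74 = 121/74 = 1.6351
2: (36 − 22)²/22 = 196/22 = 8.9091
3: (5 − 25)²/25 = 400/25 = 16.0000
4: (63 − 50)²/50 = 169/50 = 3.3800
5+: (19 − 44)²/44 = 625/44 = 14.2045
The largest term is for 3: 16.000.

3, 16.000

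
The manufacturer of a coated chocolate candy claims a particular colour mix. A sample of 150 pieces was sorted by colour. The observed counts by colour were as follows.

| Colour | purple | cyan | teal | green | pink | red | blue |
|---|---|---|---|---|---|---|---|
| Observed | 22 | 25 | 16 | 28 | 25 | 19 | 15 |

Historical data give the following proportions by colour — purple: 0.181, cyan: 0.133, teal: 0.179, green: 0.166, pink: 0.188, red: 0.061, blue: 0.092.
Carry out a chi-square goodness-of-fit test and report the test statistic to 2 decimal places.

Expected counts E_i = n·p_i: 150×0.181 = 27.15, 150×0.133 = 19.95, 150×0.179 = 26.85, 150×0.166 = 24.9, 150×0.188 = 28.2, 150×0.061 = 9.15, 150×0.092 = 13.8.
purple: (22 − 27.15)²/27.15 = 26.5225/27.15 = 0.977
cyan: (25 − 19.95)²/19.95 = 25.5025/19.95 = 1.278
teal: (16 − 26.85)²/26.85 = 117.7225/26.85 = 4.384
green: (28 − 24.9)²/24.9 = 9.61/24.9 = 0.386
pink: (25 − 28.2)²/28.2 = 10.24/28.2 = 0.363
red: (19 − 9.15)²/9.15 = 97.0225/9.15 = 10.604
blue: (15 − 13.8)²/13.8 = 1.44/13.8 = 0.104
Sum = 18.10

18.10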